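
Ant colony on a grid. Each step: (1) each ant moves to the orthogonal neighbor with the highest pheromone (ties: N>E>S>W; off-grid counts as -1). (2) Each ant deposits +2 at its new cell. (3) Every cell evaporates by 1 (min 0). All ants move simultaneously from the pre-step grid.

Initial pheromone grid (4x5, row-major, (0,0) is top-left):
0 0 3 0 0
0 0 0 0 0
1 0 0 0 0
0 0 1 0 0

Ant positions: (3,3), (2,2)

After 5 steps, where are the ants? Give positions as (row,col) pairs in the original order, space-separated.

Step 1: ant0:(3,3)->W->(3,2) | ant1:(2,2)->S->(3,2)
  grid max=4 at (3,2)
Step 2: ant0:(3,2)->N->(2,2) | ant1:(3,2)->N->(2,2)
  grid max=3 at (2,2)
Step 3: ant0:(2,2)->S->(3,2) | ant1:(2,2)->S->(3,2)
  grid max=6 at (3,2)
Step 4: ant0:(3,2)->N->(2,2) | ant1:(3,2)->N->(2,2)
  grid max=5 at (2,2)
Step 5: ant0:(2,2)->S->(3,2) | ant1:(2,2)->S->(3,2)
  grid max=8 at (3,2)

(3,2) (3,2)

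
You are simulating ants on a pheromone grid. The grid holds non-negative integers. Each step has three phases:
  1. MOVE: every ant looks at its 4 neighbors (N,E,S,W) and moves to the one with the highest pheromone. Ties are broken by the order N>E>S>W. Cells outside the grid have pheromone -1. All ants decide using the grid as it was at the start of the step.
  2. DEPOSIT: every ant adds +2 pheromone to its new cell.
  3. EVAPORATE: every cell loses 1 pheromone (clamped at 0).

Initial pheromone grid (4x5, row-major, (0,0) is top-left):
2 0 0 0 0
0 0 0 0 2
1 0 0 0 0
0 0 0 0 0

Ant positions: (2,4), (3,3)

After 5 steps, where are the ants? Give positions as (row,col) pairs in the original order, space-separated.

Step 1: ant0:(2,4)->N->(1,4) | ant1:(3,3)->N->(2,3)
  grid max=3 at (1,4)
Step 2: ant0:(1,4)->N->(0,4) | ant1:(2,3)->N->(1,3)
  grid max=2 at (1,4)
Step 3: ant0:(0,4)->S->(1,4) | ant1:(1,3)->E->(1,4)
  grid max=5 at (1,4)
Step 4: ant0:(1,4)->N->(0,4) | ant1:(1,4)->N->(0,4)
  grid max=4 at (1,4)
Step 5: ant0:(0,4)->S->(1,4) | ant1:(0,4)->S->(1,4)
  grid max=7 at (1,4)

(1,4) (1,4)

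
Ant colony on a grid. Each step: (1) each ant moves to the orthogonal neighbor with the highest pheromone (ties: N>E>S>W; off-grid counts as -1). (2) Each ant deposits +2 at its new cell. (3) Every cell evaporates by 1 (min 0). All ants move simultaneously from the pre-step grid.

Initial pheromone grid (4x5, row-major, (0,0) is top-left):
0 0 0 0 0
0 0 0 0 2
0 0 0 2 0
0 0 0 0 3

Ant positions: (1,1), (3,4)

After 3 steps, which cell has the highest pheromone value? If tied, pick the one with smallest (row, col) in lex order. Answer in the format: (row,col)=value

Answer: (3,4)=2

Derivation:
Step 1: ant0:(1,1)->N->(0,1) | ant1:(3,4)->N->(2,4)
  grid max=2 at (3,4)
Step 2: ant0:(0,1)->E->(0,2) | ant1:(2,4)->S->(3,4)
  grid max=3 at (3,4)
Step 3: ant0:(0,2)->E->(0,3) | ant1:(3,4)->N->(2,4)
  grid max=2 at (3,4)
Final grid:
  0 0 0 1 0
  0 0 0 0 0
  0 0 0 0 1
  0 0 0 0 2
Max pheromone 2 at (3,4)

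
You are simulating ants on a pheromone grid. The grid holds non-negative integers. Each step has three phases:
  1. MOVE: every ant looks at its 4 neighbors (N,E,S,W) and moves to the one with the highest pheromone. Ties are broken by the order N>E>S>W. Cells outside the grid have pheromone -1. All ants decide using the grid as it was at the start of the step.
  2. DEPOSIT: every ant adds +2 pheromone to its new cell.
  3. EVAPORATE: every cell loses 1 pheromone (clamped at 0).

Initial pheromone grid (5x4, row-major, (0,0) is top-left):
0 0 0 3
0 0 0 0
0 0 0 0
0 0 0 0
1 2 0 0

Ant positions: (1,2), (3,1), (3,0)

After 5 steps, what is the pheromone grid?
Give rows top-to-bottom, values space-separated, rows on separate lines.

After step 1: ants at (0,2),(4,1),(4,0)
  0 0 1 2
  0 0 0 0
  0 0 0 0
  0 0 0 0
  2 3 0 0
After step 2: ants at (0,3),(4,0),(4,1)
  0 0 0 3
  0 0 0 0
  0 0 0 0
  0 0 0 0
  3 4 0 0
After step 3: ants at (1,3),(4,1),(4,0)
  0 0 0 2
  0 0 0 1
  0 0 0 0
  0 0 0 0
  4 5 0 0
After step 4: ants at (0,3),(4,0),(4,1)
  0 0 0 3
  0 0 0 0
  0 0 0 0
  0 0 0 0
  5 6 0 0
After step 5: ants at (1,3),(4,1),(4,0)
  0 0 0 2
  0 0 0 1
  0 0 0 0
  0 0 0 0
  6 7 0 0

0 0 0 2
0 0 0 1
0 0 0 0
0 0 0 0
6 7 0 0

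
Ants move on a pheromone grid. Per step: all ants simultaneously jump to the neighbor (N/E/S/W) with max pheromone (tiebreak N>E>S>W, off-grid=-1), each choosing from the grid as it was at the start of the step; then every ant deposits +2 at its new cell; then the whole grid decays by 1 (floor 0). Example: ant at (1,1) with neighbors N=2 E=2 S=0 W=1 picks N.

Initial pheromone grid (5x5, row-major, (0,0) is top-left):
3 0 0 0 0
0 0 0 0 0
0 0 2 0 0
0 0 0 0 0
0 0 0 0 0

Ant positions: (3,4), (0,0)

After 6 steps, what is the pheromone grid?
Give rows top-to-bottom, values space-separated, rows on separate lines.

After step 1: ants at (2,4),(0,1)
  2 1 0 0 0
  0 0 0 0 0
  0 0 1 0 1
  0 0 0 0 0
  0 0 0 0 0
After step 2: ants at (1,4),(0,0)
  3 0 0 0 0
  0 0 0 0 1
  0 0 0 0 0
  0 0 0 0 0
  0 0 0 0 0
After step 3: ants at (0,4),(0,1)
  2 1 0 0 1
  0 0 0 0 0
  0 0 0 0 0
  0 0 0 0 0
  0 0 0 0 0
After step 4: ants at (1,4),(0,0)
  3 0 0 0 0
  0 0 0 0 1
  0 0 0 0 0
  0 0 0 0 0
  0 0 0 0 0
After step 5: ants at (0,4),(0,1)
  2 1 0 0 1
  0 0 0 0 0
  0 0 0 0 0
  0 0 0 0 0
  0 0 0 0 0
After step 6: ants at (1,4),(0,0)
  3 0 0 0 0
  0 0 0 0 1
  0 0 0 0 0
  0 0 0 0 0
  0 0 0 0 0

3 0 0 0 0
0 0 0 0 1
0 0 0 0 0
0 0 0 0 0
0 0 0 0 0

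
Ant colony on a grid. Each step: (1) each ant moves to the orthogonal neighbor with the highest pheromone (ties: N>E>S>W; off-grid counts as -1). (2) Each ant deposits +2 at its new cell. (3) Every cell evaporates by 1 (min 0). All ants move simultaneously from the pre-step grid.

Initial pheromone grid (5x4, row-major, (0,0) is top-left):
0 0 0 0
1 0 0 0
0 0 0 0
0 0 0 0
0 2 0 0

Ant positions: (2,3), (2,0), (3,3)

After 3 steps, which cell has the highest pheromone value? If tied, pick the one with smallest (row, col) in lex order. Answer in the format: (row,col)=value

Step 1: ant0:(2,3)->N->(1,3) | ant1:(2,0)->N->(1,0) | ant2:(3,3)->N->(2,3)
  grid max=2 at (1,0)
Step 2: ant0:(1,3)->S->(2,3) | ant1:(1,0)->N->(0,0) | ant2:(2,3)->N->(1,3)
  grid max=2 at (1,3)
Step 3: ant0:(2,3)->N->(1,3) | ant1:(0,0)->S->(1,0) | ant2:(1,3)->S->(2,3)
  grid max=3 at (1,3)
Final grid:
  0 0 0 0
  2 0 0 3
  0 0 0 3
  0 0 0 0
  0 0 0 0
Max pheromone 3 at (1,3)

Answer: (1,3)=3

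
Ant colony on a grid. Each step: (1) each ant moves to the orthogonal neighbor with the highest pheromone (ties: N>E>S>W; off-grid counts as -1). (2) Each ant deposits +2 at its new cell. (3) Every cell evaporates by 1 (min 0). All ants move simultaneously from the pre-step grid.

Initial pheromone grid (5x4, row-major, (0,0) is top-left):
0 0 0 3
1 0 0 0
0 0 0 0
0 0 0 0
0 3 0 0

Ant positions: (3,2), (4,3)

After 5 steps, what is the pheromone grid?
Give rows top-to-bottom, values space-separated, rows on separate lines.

After step 1: ants at (2,2),(3,3)
  0 0 0 2
  0 0 0 0
  0 0 1 0
  0 0 0 1
  0 2 0 0
After step 2: ants at (1,2),(2,3)
  0 0 0 1
  0 0 1 0
  0 0 0 1
  0 0 0 0
  0 1 0 0
After step 3: ants at (0,2),(1,3)
  0 0 1 0
  0 0 0 1
  0 0 0 0
  0 0 0 0
  0 0 0 0
After step 4: ants at (0,3),(0,3)
  0 0 0 3
  0 0 0 0
  0 0 0 0
  0 0 0 0
  0 0 0 0
After step 5: ants at (1,3),(1,3)
  0 0 0 2
  0 0 0 3
  0 0 0 0
  0 0 0 0
  0 0 0 0

0 0 0 2
0 0 0 3
0 0 0 0
0 0 0 0
0 0 0 0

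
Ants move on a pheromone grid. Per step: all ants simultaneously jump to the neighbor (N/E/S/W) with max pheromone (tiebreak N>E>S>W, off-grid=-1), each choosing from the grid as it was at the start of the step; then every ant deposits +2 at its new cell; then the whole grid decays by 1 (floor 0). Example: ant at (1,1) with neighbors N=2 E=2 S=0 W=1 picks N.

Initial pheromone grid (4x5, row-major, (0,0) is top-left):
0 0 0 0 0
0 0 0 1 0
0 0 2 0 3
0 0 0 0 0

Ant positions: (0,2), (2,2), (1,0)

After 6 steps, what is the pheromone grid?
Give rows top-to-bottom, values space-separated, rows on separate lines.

After step 1: ants at (0,3),(1,2),(0,0)
  1 0 0 1 0
  0 0 1 0 0
  0 0 1 0 2
  0 0 0 0 0
After step 2: ants at (0,4),(2,2),(0,1)
  0 1 0 0 1
  0 0 0 0 0
  0 0 2 0 1
  0 0 0 0 0
After step 3: ants at (1,4),(1,2),(0,2)
  0 0 1 0 0
  0 0 1 0 1
  0 0 1 0 0
  0 0 0 0 0
After step 4: ants at (0,4),(0,2),(1,2)
  0 0 2 0 1
  0 0 2 0 0
  0 0 0 0 0
  0 0 0 0 0
After step 5: ants at (1,4),(1,2),(0,2)
  0 0 3 0 0
  0 0 3 0 1
  0 0 0 0 0
  0 0 0 0 0
After step 6: ants at (0,4),(0,2),(1,2)
  0 0 4 0 1
  0 0 4 0 0
  0 0 0 0 0
  0 0 0 0 0

0 0 4 0 1
0 0 4 0 0
0 0 0 0 0
0 0 0 0 0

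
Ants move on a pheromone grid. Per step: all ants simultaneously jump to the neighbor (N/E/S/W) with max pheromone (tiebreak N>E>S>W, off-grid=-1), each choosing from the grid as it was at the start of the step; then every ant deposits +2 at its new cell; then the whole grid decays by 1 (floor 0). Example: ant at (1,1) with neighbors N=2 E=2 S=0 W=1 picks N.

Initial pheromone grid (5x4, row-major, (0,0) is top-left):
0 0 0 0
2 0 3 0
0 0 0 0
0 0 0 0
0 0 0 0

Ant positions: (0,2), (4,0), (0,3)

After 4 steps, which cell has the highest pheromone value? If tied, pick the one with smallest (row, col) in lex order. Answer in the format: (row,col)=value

Answer: (1,2)=7

Derivation:
Step 1: ant0:(0,2)->S->(1,2) | ant1:(4,0)->N->(3,0) | ant2:(0,3)->S->(1,3)
  grid max=4 at (1,2)
Step 2: ant0:(1,2)->E->(1,3) | ant1:(3,0)->N->(2,0) | ant2:(1,3)->W->(1,2)
  grid max=5 at (1,2)
Step 3: ant0:(1,3)->W->(1,2) | ant1:(2,0)->N->(1,0) | ant2:(1,2)->E->(1,3)
  grid max=6 at (1,2)
Step 4: ant0:(1,2)->E->(1,3) | ant1:(1,0)->N->(0,0) | ant2:(1,3)->W->(1,2)
  grid max=7 at (1,2)
Final grid:
  1 0 0 0
  0 0 7 4
  0 0 0 0
  0 0 0 0
  0 0 0 0
Max pheromone 7 at (1,2)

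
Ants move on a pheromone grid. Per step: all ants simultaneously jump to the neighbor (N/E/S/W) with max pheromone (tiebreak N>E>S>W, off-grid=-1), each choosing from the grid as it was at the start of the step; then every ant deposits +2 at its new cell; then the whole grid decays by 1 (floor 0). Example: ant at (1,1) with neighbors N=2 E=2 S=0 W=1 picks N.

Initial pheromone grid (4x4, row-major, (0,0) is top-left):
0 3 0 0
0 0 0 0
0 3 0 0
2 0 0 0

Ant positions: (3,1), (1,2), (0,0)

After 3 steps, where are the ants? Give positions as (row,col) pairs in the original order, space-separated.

Step 1: ant0:(3,1)->N->(2,1) | ant1:(1,2)->N->(0,2) | ant2:(0,0)->E->(0,1)
  grid max=4 at (0,1)
Step 2: ant0:(2,1)->N->(1,1) | ant1:(0,2)->W->(0,1) | ant2:(0,1)->E->(0,2)
  grid max=5 at (0,1)
Step 3: ant0:(1,1)->N->(0,1) | ant1:(0,1)->E->(0,2) | ant2:(0,2)->W->(0,1)
  grid max=8 at (0,1)

(0,1) (0,2) (0,1)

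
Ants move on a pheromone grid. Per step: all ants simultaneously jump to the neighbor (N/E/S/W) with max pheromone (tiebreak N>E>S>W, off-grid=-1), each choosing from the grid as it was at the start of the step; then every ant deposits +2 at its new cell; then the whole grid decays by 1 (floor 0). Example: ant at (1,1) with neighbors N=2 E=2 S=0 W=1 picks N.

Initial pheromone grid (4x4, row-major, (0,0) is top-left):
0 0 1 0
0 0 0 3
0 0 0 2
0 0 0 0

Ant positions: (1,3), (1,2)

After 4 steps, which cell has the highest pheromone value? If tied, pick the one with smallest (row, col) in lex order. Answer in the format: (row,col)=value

Answer: (1,3)=7

Derivation:
Step 1: ant0:(1,3)->S->(2,3) | ant1:(1,2)->E->(1,3)
  grid max=4 at (1,3)
Step 2: ant0:(2,3)->N->(1,3) | ant1:(1,3)->S->(2,3)
  grid max=5 at (1,3)
Step 3: ant0:(1,3)->S->(2,3) | ant1:(2,3)->N->(1,3)
  grid max=6 at (1,3)
Step 4: ant0:(2,3)->N->(1,3) | ant1:(1,3)->S->(2,3)
  grid max=7 at (1,3)
Final grid:
  0 0 0 0
  0 0 0 7
  0 0 0 6
  0 0 0 0
Max pheromone 7 at (1,3)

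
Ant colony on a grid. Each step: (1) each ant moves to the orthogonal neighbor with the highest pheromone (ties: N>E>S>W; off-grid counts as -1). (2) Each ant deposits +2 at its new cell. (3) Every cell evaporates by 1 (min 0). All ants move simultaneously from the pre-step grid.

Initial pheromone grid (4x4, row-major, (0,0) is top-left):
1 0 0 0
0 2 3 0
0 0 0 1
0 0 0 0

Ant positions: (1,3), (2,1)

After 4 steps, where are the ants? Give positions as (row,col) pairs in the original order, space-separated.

Step 1: ant0:(1,3)->W->(1,2) | ant1:(2,1)->N->(1,1)
  grid max=4 at (1,2)
Step 2: ant0:(1,2)->W->(1,1) | ant1:(1,1)->E->(1,2)
  grid max=5 at (1,2)
Step 3: ant0:(1,1)->E->(1,2) | ant1:(1,2)->W->(1,1)
  grid max=6 at (1,2)
Step 4: ant0:(1,2)->W->(1,1) | ant1:(1,1)->E->(1,2)
  grid max=7 at (1,2)

(1,1) (1,2)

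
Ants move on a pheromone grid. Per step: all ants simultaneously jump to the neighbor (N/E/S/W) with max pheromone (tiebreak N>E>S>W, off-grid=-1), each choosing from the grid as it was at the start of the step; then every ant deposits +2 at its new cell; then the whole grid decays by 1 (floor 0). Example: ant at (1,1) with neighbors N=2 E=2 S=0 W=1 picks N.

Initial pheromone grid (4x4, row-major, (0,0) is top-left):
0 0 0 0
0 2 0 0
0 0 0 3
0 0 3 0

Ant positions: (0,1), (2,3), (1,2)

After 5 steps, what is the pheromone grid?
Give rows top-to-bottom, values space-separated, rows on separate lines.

After step 1: ants at (1,1),(1,3),(1,1)
  0 0 0 0
  0 5 0 1
  0 0 0 2
  0 0 2 0
After step 2: ants at (0,1),(2,3),(0,1)
  0 3 0 0
  0 4 0 0
  0 0 0 3
  0 0 1 0
After step 3: ants at (1,1),(1,3),(1,1)
  0 2 0 0
  0 7 0 1
  0 0 0 2
  0 0 0 0
After step 4: ants at (0,1),(2,3),(0,1)
  0 5 0 0
  0 6 0 0
  0 0 0 3
  0 0 0 0
After step 5: ants at (1,1),(1,3),(1,1)
  0 4 0 0
  0 9 0 1
  0 0 0 2
  0 0 0 0

0 4 0 0
0 9 0 1
0 0 0 2
0 0 0 0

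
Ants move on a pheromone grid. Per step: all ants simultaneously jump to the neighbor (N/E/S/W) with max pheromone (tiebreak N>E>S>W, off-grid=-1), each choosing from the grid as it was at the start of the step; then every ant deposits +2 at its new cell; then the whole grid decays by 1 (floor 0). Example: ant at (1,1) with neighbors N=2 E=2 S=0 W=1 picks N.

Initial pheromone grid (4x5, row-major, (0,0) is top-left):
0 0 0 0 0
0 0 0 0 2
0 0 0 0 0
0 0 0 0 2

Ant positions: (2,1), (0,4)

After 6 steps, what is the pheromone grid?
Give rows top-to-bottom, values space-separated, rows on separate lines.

After step 1: ants at (1,1),(1,4)
  0 0 0 0 0
  0 1 0 0 3
  0 0 0 0 0
  0 0 0 0 1
After step 2: ants at (0,1),(0,4)
  0 1 0 0 1
  0 0 0 0 2
  0 0 0 0 0
  0 0 0 0 0
After step 3: ants at (0,2),(1,4)
  0 0 1 0 0
  0 0 0 0 3
  0 0 0 0 0
  0 0 0 0 0
After step 4: ants at (0,3),(0,4)
  0 0 0 1 1
  0 0 0 0 2
  0 0 0 0 0
  0 0 0 0 0
After step 5: ants at (0,4),(1,4)
  0 0 0 0 2
  0 0 0 0 3
  0 0 0 0 0
  0 0 0 0 0
After step 6: ants at (1,4),(0,4)
  0 0 0 0 3
  0 0 0 0 4
  0 0 0 0 0
  0 0 0 0 0

0 0 0 0 3
0 0 0 0 4
0 0 0 0 0
0 0 0 0 0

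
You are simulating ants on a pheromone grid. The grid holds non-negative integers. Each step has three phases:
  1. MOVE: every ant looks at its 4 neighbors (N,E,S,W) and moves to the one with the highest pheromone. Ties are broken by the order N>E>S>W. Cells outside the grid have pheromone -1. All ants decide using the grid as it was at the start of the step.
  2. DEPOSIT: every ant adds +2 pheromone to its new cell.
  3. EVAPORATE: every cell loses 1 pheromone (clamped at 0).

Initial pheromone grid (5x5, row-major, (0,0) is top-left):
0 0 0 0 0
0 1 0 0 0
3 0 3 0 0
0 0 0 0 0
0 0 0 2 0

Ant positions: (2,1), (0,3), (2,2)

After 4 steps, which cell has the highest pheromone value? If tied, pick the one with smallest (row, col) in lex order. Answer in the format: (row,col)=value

Answer: (2,2)=7

Derivation:
Step 1: ant0:(2,1)->E->(2,2) | ant1:(0,3)->E->(0,4) | ant2:(2,2)->N->(1,2)
  grid max=4 at (2,2)
Step 2: ant0:(2,2)->N->(1,2) | ant1:(0,4)->S->(1,4) | ant2:(1,2)->S->(2,2)
  grid max=5 at (2,2)
Step 3: ant0:(1,2)->S->(2,2) | ant1:(1,4)->N->(0,4) | ant2:(2,2)->N->(1,2)
  grid max=6 at (2,2)
Step 4: ant0:(2,2)->N->(1,2) | ant1:(0,4)->S->(1,4) | ant2:(1,2)->S->(2,2)
  grid max=7 at (2,2)
Final grid:
  0 0 0 0 0
  0 0 4 0 1
  0 0 7 0 0
  0 0 0 0 0
  0 0 0 0 0
Max pheromone 7 at (2,2)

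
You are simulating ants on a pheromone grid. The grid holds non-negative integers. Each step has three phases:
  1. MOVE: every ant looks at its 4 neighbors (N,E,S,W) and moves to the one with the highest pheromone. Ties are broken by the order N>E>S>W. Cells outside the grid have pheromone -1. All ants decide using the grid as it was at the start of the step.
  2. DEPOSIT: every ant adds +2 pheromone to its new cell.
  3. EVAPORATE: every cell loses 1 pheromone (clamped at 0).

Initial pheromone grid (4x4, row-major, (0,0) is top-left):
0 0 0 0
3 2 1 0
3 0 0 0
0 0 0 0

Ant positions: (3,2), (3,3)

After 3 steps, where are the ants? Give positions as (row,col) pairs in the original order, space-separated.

Step 1: ant0:(3,2)->N->(2,2) | ant1:(3,3)->N->(2,3)
  grid max=2 at (1,0)
Step 2: ant0:(2,2)->E->(2,3) | ant1:(2,3)->W->(2,2)
  grid max=2 at (2,2)
Step 3: ant0:(2,3)->W->(2,2) | ant1:(2,2)->E->(2,3)
  grid max=3 at (2,2)

(2,2) (2,3)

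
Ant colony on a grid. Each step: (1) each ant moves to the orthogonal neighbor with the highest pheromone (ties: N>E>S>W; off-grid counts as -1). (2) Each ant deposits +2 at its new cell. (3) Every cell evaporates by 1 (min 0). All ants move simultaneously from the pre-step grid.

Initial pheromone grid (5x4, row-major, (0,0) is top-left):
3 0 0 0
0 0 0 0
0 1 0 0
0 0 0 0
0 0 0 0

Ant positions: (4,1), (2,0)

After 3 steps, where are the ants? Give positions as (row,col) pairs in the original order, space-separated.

Step 1: ant0:(4,1)->N->(3,1) | ant1:(2,0)->E->(2,1)
  grid max=2 at (0,0)
Step 2: ant0:(3,1)->N->(2,1) | ant1:(2,1)->S->(3,1)
  grid max=3 at (2,1)
Step 3: ant0:(2,1)->S->(3,1) | ant1:(3,1)->N->(2,1)
  grid max=4 at (2,1)

(3,1) (2,1)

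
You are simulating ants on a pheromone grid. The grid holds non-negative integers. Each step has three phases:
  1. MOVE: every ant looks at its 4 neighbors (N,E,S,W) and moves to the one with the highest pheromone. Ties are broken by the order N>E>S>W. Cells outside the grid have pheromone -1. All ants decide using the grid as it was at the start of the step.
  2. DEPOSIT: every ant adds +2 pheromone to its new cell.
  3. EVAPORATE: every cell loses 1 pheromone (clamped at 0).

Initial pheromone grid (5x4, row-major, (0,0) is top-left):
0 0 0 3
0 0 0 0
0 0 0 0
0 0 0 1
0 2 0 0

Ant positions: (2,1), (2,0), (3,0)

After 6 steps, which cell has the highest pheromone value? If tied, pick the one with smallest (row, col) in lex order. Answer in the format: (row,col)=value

Step 1: ant0:(2,1)->N->(1,1) | ant1:(2,0)->N->(1,0) | ant2:(3,0)->N->(2,0)
  grid max=2 at (0,3)
Step 2: ant0:(1,1)->W->(1,0) | ant1:(1,0)->E->(1,1) | ant2:(2,0)->N->(1,0)
  grid max=4 at (1,0)
Step 3: ant0:(1,0)->E->(1,1) | ant1:(1,1)->W->(1,0) | ant2:(1,0)->E->(1,1)
  grid max=5 at (1,0)
Step 4: ant0:(1,1)->W->(1,0) | ant1:(1,0)->E->(1,1) | ant2:(1,1)->W->(1,0)
  grid max=8 at (1,0)
Step 5: ant0:(1,0)->E->(1,1) | ant1:(1,1)->W->(1,0) | ant2:(1,0)->E->(1,1)
  grid max=9 at (1,0)
Step 6: ant0:(1,1)->W->(1,0) | ant1:(1,0)->E->(1,1) | ant2:(1,1)->W->(1,0)
  grid max=12 at (1,0)
Final grid:
  0 0 0 0
  12 10 0 0
  0 0 0 0
  0 0 0 0
  0 0 0 0
Max pheromone 12 at (1,0)

Answer: (1,0)=12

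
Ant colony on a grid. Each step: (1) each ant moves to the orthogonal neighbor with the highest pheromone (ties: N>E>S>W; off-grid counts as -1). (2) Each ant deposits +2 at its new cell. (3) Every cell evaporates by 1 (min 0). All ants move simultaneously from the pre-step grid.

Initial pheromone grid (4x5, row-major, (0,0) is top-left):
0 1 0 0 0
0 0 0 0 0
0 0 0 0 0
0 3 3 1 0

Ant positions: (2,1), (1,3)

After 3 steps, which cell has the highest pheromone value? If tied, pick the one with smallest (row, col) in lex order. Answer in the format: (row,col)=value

Answer: (3,1)=4

Derivation:
Step 1: ant0:(2,1)->S->(3,1) | ant1:(1,3)->N->(0,3)
  grid max=4 at (3,1)
Step 2: ant0:(3,1)->E->(3,2) | ant1:(0,3)->E->(0,4)
  grid max=3 at (3,1)
Step 3: ant0:(3,2)->W->(3,1) | ant1:(0,4)->S->(1,4)
  grid max=4 at (3,1)
Final grid:
  0 0 0 0 0
  0 0 0 0 1
  0 0 0 0 0
  0 4 2 0 0
Max pheromone 4 at (3,1)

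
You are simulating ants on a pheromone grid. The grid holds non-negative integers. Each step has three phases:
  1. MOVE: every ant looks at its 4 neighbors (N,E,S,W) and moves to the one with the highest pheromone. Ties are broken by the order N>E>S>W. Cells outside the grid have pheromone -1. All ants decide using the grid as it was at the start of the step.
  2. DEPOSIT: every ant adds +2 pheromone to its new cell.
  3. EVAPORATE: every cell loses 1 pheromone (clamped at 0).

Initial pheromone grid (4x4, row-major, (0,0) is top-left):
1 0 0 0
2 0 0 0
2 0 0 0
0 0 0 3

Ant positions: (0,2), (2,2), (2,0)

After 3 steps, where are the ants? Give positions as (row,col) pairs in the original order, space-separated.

Step 1: ant0:(0,2)->E->(0,3) | ant1:(2,2)->N->(1,2) | ant2:(2,0)->N->(1,0)
  grid max=3 at (1,0)
Step 2: ant0:(0,3)->S->(1,3) | ant1:(1,2)->N->(0,2) | ant2:(1,0)->S->(2,0)
  grid max=2 at (1,0)
Step 3: ant0:(1,3)->N->(0,3) | ant1:(0,2)->E->(0,3) | ant2:(2,0)->N->(1,0)
  grid max=3 at (0,3)

(0,3) (0,3) (1,0)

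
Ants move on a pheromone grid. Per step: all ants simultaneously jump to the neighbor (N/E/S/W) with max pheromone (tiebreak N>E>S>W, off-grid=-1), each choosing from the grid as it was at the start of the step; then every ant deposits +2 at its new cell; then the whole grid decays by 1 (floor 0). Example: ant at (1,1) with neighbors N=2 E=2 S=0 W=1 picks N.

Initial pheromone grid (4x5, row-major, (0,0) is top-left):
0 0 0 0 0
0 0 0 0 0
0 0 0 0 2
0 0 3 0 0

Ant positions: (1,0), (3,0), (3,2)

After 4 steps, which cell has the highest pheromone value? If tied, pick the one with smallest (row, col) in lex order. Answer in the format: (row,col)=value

Answer: (3,2)=3

Derivation:
Step 1: ant0:(1,0)->N->(0,0) | ant1:(3,0)->N->(2,0) | ant2:(3,2)->N->(2,2)
  grid max=2 at (3,2)
Step 2: ant0:(0,0)->E->(0,1) | ant1:(2,0)->N->(1,0) | ant2:(2,2)->S->(3,2)
  grid max=3 at (3,2)
Step 3: ant0:(0,1)->E->(0,2) | ant1:(1,0)->N->(0,0) | ant2:(3,2)->N->(2,2)
  grid max=2 at (3,2)
Step 4: ant0:(0,2)->E->(0,3) | ant1:(0,0)->E->(0,1) | ant2:(2,2)->S->(3,2)
  grid max=3 at (3,2)
Final grid:
  0 1 0 1 0
  0 0 0 0 0
  0 0 0 0 0
  0 0 3 0 0
Max pheromone 3 at (3,2)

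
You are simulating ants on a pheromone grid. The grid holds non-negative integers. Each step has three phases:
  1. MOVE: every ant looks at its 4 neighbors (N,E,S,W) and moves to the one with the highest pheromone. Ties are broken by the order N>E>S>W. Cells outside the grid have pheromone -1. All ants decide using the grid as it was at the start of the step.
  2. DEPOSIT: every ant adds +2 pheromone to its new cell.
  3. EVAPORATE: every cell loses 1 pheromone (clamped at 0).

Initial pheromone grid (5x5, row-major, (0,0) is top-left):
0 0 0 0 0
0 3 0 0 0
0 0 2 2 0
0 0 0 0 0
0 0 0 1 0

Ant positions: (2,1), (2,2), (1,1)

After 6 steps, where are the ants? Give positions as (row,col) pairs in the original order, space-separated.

Step 1: ant0:(2,1)->N->(1,1) | ant1:(2,2)->E->(2,3) | ant2:(1,1)->N->(0,1)
  grid max=4 at (1,1)
Step 2: ant0:(1,1)->N->(0,1) | ant1:(2,3)->W->(2,2) | ant2:(0,1)->S->(1,1)
  grid max=5 at (1,1)
Step 3: ant0:(0,1)->S->(1,1) | ant1:(2,2)->E->(2,3) | ant2:(1,1)->N->(0,1)
  grid max=6 at (1,1)
Step 4: ant0:(1,1)->N->(0,1) | ant1:(2,3)->W->(2,2) | ant2:(0,1)->S->(1,1)
  grid max=7 at (1,1)
Step 5: ant0:(0,1)->S->(1,1) | ant1:(2,2)->E->(2,3) | ant2:(1,1)->N->(0,1)
  grid max=8 at (1,1)
Step 6: ant0:(1,1)->N->(0,1) | ant1:(2,3)->W->(2,2) | ant2:(0,1)->S->(1,1)
  grid max=9 at (1,1)

(0,1) (2,2) (1,1)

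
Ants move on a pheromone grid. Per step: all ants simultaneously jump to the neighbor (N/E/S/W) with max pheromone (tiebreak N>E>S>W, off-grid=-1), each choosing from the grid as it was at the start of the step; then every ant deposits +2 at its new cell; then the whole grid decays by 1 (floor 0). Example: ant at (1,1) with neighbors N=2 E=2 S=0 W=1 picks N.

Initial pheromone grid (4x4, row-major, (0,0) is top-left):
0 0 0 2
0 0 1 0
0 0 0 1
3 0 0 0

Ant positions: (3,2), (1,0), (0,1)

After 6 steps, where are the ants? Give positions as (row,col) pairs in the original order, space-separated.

Step 1: ant0:(3,2)->N->(2,2) | ant1:(1,0)->N->(0,0) | ant2:(0,1)->E->(0,2)
  grid max=2 at (3,0)
Step 2: ant0:(2,2)->N->(1,2) | ant1:(0,0)->E->(0,1) | ant2:(0,2)->E->(0,3)
  grid max=2 at (0,3)
Step 3: ant0:(1,2)->N->(0,2) | ant1:(0,1)->E->(0,2) | ant2:(0,3)->S->(1,3)
  grid max=3 at (0,2)
Step 4: ant0:(0,2)->E->(0,3) | ant1:(0,2)->E->(0,3) | ant2:(1,3)->N->(0,3)
  grid max=6 at (0,3)
Step 5: ant0:(0,3)->W->(0,2) | ant1:(0,3)->W->(0,2) | ant2:(0,3)->W->(0,2)
  grid max=7 at (0,2)
Step 6: ant0:(0,2)->E->(0,3) | ant1:(0,2)->E->(0,3) | ant2:(0,2)->E->(0,3)
  grid max=10 at (0,3)

(0,3) (0,3) (0,3)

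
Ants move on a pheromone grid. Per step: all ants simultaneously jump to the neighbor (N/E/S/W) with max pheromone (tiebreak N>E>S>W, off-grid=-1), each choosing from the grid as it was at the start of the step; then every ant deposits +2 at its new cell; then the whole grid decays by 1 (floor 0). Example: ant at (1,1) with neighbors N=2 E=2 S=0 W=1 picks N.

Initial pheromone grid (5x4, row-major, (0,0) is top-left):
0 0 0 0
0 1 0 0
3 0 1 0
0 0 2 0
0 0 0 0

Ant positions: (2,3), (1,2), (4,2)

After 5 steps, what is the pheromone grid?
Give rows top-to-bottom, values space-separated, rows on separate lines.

After step 1: ants at (2,2),(2,2),(3,2)
  0 0 0 0
  0 0 0 0
  2 0 4 0
  0 0 3 0
  0 0 0 0
After step 2: ants at (3,2),(3,2),(2,2)
  0 0 0 0
  0 0 0 0
  1 0 5 0
  0 0 6 0
  0 0 0 0
After step 3: ants at (2,2),(2,2),(3,2)
  0 0 0 0
  0 0 0 0
  0 0 8 0
  0 0 7 0
  0 0 0 0
After step 4: ants at (3,2),(3,2),(2,2)
  0 0 0 0
  0 0 0 0
  0 0 9 0
  0 0 10 0
  0 0 0 0
After step 5: ants at (2,2),(2,2),(3,2)
  0 0 0 0
  0 0 0 0
  0 0 12 0
  0 0 11 0
  0 0 0 0

0 0 0 0
0 0 0 0
0 0 12 0
0 0 11 0
0 0 0 0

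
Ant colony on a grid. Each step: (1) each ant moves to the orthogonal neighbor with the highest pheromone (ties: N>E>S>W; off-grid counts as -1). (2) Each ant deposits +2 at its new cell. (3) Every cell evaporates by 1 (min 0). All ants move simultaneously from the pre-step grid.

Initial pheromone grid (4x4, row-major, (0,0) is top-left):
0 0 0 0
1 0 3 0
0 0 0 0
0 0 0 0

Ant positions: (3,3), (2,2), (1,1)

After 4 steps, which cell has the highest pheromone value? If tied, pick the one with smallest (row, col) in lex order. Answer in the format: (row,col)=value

Step 1: ant0:(3,3)->N->(2,3) | ant1:(2,2)->N->(1,2) | ant2:(1,1)->E->(1,2)
  grid max=6 at (1,2)
Step 2: ant0:(2,3)->N->(1,3) | ant1:(1,2)->N->(0,2) | ant2:(1,2)->N->(0,2)
  grid max=5 at (1,2)
Step 3: ant0:(1,3)->W->(1,2) | ant1:(0,2)->S->(1,2) | ant2:(0,2)->S->(1,2)
  grid max=10 at (1,2)
Step 4: ant0:(1,2)->N->(0,2) | ant1:(1,2)->N->(0,2) | ant2:(1,2)->N->(0,2)
  grid max=9 at (1,2)
Final grid:
  0 0 7 0
  0 0 9 0
  0 0 0 0
  0 0 0 0
Max pheromone 9 at (1,2)

Answer: (1,2)=9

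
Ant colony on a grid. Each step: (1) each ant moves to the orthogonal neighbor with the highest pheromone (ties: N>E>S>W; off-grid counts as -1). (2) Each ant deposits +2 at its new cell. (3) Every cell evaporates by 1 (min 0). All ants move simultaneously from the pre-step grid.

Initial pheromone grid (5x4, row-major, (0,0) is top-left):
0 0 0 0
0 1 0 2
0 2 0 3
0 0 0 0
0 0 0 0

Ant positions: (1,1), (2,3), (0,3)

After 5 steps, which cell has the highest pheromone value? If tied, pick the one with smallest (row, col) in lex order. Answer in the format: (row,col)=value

Step 1: ant0:(1,1)->S->(2,1) | ant1:(2,3)->N->(1,3) | ant2:(0,3)->S->(1,3)
  grid max=5 at (1,3)
Step 2: ant0:(2,1)->N->(1,1) | ant1:(1,3)->S->(2,3) | ant2:(1,3)->S->(2,3)
  grid max=5 at (2,3)
Step 3: ant0:(1,1)->S->(2,1) | ant1:(2,3)->N->(1,3) | ant2:(2,3)->N->(1,3)
  grid max=7 at (1,3)
Step 4: ant0:(2,1)->N->(1,1) | ant1:(1,3)->S->(2,3) | ant2:(1,3)->S->(2,3)
  grid max=7 at (2,3)
Step 5: ant0:(1,1)->S->(2,1) | ant1:(2,3)->N->(1,3) | ant2:(2,3)->N->(1,3)
  grid max=9 at (1,3)
Final grid:
  0 0 0 0
  0 0 0 9
  0 3 0 6
  0 0 0 0
  0 0 0 0
Max pheromone 9 at (1,3)

Answer: (1,3)=9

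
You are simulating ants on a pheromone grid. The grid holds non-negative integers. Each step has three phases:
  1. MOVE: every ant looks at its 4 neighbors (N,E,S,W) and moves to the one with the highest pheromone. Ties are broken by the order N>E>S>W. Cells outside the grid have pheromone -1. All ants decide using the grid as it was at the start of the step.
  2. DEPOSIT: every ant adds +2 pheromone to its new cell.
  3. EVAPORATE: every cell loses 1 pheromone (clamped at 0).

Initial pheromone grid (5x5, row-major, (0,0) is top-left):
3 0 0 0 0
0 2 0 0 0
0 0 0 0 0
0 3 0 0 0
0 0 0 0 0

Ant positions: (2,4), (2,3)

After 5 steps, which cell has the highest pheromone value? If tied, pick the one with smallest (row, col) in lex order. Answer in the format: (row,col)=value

Step 1: ant0:(2,4)->N->(1,4) | ant1:(2,3)->N->(1,3)
  grid max=2 at (0,0)
Step 2: ant0:(1,4)->W->(1,3) | ant1:(1,3)->E->(1,4)
  grid max=2 at (1,3)
Step 3: ant0:(1,3)->E->(1,4) | ant1:(1,4)->W->(1,3)
  grid max=3 at (1,3)
Step 4: ant0:(1,4)->W->(1,3) | ant1:(1,3)->E->(1,4)
  grid max=4 at (1,3)
Step 5: ant0:(1,3)->E->(1,4) | ant1:(1,4)->W->(1,3)
  grid max=5 at (1,3)
Final grid:
  0 0 0 0 0
  0 0 0 5 5
  0 0 0 0 0
  0 0 0 0 0
  0 0 0 0 0
Max pheromone 5 at (1,3)

Answer: (1,3)=5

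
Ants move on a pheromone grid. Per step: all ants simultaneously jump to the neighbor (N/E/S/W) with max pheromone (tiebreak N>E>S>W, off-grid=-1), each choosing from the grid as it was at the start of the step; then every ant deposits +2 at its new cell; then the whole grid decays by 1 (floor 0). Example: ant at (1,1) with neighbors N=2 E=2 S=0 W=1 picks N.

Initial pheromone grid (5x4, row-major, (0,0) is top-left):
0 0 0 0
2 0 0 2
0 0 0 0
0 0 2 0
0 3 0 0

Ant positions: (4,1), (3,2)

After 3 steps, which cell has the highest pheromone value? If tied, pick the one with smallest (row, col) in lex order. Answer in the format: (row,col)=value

Step 1: ant0:(4,1)->N->(3,1) | ant1:(3,2)->N->(2,2)
  grid max=2 at (4,1)
Step 2: ant0:(3,1)->S->(4,1) | ant1:(2,2)->S->(3,2)
  grid max=3 at (4,1)
Step 3: ant0:(4,1)->N->(3,1) | ant1:(3,2)->N->(2,2)
  grid max=2 at (4,1)
Final grid:
  0 0 0 0
  0 0 0 0
  0 0 1 0
  0 1 1 0
  0 2 0 0
Max pheromone 2 at (4,1)

Answer: (4,1)=2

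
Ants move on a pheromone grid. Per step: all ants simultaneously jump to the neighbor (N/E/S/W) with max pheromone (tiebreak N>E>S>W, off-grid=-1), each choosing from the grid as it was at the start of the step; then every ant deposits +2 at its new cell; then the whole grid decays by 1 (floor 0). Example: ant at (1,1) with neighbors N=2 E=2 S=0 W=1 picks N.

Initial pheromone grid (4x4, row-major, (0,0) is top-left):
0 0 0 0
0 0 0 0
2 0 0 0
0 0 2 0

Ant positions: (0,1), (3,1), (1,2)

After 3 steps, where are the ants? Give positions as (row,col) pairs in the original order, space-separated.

Step 1: ant0:(0,1)->E->(0,2) | ant1:(3,1)->E->(3,2) | ant2:(1,2)->N->(0,2)
  grid max=3 at (0,2)
Step 2: ant0:(0,2)->E->(0,3) | ant1:(3,2)->N->(2,2) | ant2:(0,2)->E->(0,3)
  grid max=3 at (0,3)
Step 3: ant0:(0,3)->W->(0,2) | ant1:(2,2)->S->(3,2) | ant2:(0,3)->W->(0,2)
  grid max=5 at (0,2)

(0,2) (3,2) (0,2)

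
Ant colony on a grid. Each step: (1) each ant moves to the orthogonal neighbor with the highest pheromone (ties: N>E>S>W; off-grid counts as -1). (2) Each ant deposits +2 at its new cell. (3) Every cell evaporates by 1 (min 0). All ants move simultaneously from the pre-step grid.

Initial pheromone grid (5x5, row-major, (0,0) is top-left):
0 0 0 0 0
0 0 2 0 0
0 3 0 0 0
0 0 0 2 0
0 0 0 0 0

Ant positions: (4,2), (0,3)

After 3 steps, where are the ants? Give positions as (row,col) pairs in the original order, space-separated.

Step 1: ant0:(4,2)->N->(3,2) | ant1:(0,3)->E->(0,4)
  grid max=2 at (2,1)
Step 2: ant0:(3,2)->E->(3,3) | ant1:(0,4)->S->(1,4)
  grid max=2 at (3,3)
Step 3: ant0:(3,3)->N->(2,3) | ant1:(1,4)->N->(0,4)
  grid max=1 at (0,4)

(2,3) (0,4)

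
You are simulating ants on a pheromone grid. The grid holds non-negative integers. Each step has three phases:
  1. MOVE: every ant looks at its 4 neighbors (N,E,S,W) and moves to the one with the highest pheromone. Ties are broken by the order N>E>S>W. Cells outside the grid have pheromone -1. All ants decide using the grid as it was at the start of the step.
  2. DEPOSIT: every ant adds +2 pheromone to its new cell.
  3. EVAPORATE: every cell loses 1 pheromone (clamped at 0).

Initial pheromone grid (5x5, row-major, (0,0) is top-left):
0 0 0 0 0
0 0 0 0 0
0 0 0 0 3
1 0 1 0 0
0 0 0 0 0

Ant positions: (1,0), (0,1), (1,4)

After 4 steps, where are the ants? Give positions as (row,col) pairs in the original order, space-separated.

Step 1: ant0:(1,0)->N->(0,0) | ant1:(0,1)->E->(0,2) | ant2:(1,4)->S->(2,4)
  grid max=4 at (2,4)
Step 2: ant0:(0,0)->E->(0,1) | ant1:(0,2)->E->(0,3) | ant2:(2,4)->N->(1,4)
  grid max=3 at (2,4)
Step 3: ant0:(0,1)->E->(0,2) | ant1:(0,3)->E->(0,4) | ant2:(1,4)->S->(2,4)
  grid max=4 at (2,4)
Step 4: ant0:(0,2)->E->(0,3) | ant1:(0,4)->S->(1,4) | ant2:(2,4)->N->(1,4)
  grid max=3 at (1,4)

(0,3) (1,4) (1,4)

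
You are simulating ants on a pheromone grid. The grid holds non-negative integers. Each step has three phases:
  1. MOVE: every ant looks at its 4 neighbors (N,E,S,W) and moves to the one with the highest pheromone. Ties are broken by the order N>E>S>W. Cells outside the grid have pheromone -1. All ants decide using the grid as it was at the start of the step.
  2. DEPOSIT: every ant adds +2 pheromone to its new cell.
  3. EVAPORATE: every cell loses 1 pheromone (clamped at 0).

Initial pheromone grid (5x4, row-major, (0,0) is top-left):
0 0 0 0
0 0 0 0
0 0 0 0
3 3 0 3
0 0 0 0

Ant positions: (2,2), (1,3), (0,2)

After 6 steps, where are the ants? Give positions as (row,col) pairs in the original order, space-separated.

Step 1: ant0:(2,2)->N->(1,2) | ant1:(1,3)->N->(0,3) | ant2:(0,2)->E->(0,3)
  grid max=3 at (0,3)
Step 2: ant0:(1,2)->N->(0,2) | ant1:(0,3)->S->(1,3) | ant2:(0,3)->S->(1,3)
  grid max=3 at (1,3)
Step 3: ant0:(0,2)->E->(0,3) | ant1:(1,3)->N->(0,3) | ant2:(1,3)->N->(0,3)
  grid max=7 at (0,3)
Step 4: ant0:(0,3)->S->(1,3) | ant1:(0,3)->S->(1,3) | ant2:(0,3)->S->(1,3)
  grid max=7 at (1,3)
Step 5: ant0:(1,3)->N->(0,3) | ant1:(1,3)->N->(0,3) | ant2:(1,3)->N->(0,3)
  grid max=11 at (0,3)
Step 6: ant0:(0,3)->S->(1,3) | ant1:(0,3)->S->(1,3) | ant2:(0,3)->S->(1,3)
  grid max=11 at (1,3)

(1,3) (1,3) (1,3)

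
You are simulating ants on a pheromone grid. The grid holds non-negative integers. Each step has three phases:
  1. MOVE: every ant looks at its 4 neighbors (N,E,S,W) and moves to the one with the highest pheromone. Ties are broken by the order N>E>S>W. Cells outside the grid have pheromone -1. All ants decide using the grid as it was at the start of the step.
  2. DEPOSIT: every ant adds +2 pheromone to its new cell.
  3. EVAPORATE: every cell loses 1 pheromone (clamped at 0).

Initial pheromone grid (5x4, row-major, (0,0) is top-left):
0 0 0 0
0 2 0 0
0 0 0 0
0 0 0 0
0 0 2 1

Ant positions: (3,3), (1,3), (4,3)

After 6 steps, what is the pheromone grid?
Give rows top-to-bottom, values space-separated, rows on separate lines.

After step 1: ants at (4,3),(0,3),(4,2)
  0 0 0 1
  0 1 0 0
  0 0 0 0
  0 0 0 0
  0 0 3 2
After step 2: ants at (4,2),(1,3),(4,3)
  0 0 0 0
  0 0 0 1
  0 0 0 0
  0 0 0 0
  0 0 4 3
After step 3: ants at (4,3),(0,3),(4,2)
  0 0 0 1
  0 0 0 0
  0 0 0 0
  0 0 0 0
  0 0 5 4
After step 4: ants at (4,2),(1,3),(4,3)
  0 0 0 0
  0 0 0 1
  0 0 0 0
  0 0 0 0
  0 0 6 5
After step 5: ants at (4,3),(0,3),(4,2)
  0 0 0 1
  0 0 0 0
  0 0 0 0
  0 0 0 0
  0 0 7 6
After step 6: ants at (4,2),(1,3),(4,3)
  0 0 0 0
  0 0 0 1
  0 0 0 0
  0 0 0 0
  0 0 8 7

0 0 0 0
0 0 0 1
0 0 0 0
0 0 0 0
0 0 8 7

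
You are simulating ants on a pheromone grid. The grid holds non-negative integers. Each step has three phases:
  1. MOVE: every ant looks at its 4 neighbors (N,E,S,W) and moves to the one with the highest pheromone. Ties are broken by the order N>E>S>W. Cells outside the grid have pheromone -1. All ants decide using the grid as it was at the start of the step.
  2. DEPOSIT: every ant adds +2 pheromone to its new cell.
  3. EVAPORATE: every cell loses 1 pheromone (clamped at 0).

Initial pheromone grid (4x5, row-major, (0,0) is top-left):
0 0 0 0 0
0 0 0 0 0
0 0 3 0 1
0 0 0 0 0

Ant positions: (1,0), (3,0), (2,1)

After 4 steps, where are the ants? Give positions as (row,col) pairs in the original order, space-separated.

Step 1: ant0:(1,0)->N->(0,0) | ant1:(3,0)->N->(2,0) | ant2:(2,1)->E->(2,2)
  grid max=4 at (2,2)
Step 2: ant0:(0,0)->E->(0,1) | ant1:(2,0)->N->(1,0) | ant2:(2,2)->N->(1,2)
  grid max=3 at (2,2)
Step 3: ant0:(0,1)->E->(0,2) | ant1:(1,0)->N->(0,0) | ant2:(1,2)->S->(2,2)
  grid max=4 at (2,2)
Step 4: ant0:(0,2)->E->(0,3) | ant1:(0,0)->E->(0,1) | ant2:(2,2)->N->(1,2)
  grid max=3 at (2,2)

(0,3) (0,1) (1,2)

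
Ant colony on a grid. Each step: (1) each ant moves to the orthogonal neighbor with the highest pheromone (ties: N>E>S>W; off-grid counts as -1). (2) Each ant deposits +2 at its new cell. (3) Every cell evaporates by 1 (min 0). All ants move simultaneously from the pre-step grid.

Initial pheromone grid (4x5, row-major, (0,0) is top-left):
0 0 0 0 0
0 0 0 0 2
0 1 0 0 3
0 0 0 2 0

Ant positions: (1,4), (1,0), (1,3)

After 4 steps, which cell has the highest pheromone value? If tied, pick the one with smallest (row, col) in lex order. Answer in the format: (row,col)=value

Step 1: ant0:(1,4)->S->(2,4) | ant1:(1,0)->N->(0,0) | ant2:(1,3)->E->(1,4)
  grid max=4 at (2,4)
Step 2: ant0:(2,4)->N->(1,4) | ant1:(0,0)->E->(0,1) | ant2:(1,4)->S->(2,4)
  grid max=5 at (2,4)
Step 3: ant0:(1,4)->S->(2,4) | ant1:(0,1)->E->(0,2) | ant2:(2,4)->N->(1,4)
  grid max=6 at (2,4)
Step 4: ant0:(2,4)->N->(1,4) | ant1:(0,2)->E->(0,3) | ant2:(1,4)->S->(2,4)
  grid max=7 at (2,4)
Final grid:
  0 0 0 1 0
  0 0 0 0 6
  0 0 0 0 7
  0 0 0 0 0
Max pheromone 7 at (2,4)

Answer: (2,4)=7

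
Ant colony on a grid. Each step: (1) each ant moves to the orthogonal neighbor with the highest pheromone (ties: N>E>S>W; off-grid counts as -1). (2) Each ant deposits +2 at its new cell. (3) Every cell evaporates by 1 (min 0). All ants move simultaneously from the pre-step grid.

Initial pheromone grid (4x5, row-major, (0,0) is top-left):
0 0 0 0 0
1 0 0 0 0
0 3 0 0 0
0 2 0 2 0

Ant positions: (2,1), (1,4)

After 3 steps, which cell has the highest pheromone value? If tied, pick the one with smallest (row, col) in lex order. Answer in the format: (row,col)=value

Step 1: ant0:(2,1)->S->(3,1) | ant1:(1,4)->N->(0,4)
  grid max=3 at (3,1)
Step 2: ant0:(3,1)->N->(2,1) | ant1:(0,4)->S->(1,4)
  grid max=3 at (2,1)
Step 3: ant0:(2,1)->S->(3,1) | ant1:(1,4)->N->(0,4)
  grid max=3 at (3,1)
Final grid:
  0 0 0 0 1
  0 0 0 0 0
  0 2 0 0 0
  0 3 0 0 0
Max pheromone 3 at (3,1)

Answer: (3,1)=3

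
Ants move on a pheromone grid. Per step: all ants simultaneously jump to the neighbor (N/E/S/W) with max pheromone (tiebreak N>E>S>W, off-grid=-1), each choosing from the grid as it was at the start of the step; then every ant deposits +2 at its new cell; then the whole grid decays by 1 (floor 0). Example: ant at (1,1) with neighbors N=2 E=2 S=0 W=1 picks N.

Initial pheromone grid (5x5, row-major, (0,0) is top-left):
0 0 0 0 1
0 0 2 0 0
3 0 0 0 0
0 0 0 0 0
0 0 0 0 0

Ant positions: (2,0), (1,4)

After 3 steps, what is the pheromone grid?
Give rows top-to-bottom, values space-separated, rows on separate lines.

After step 1: ants at (1,0),(0,4)
  0 0 0 0 2
  1 0 1 0 0
  2 0 0 0 0
  0 0 0 0 0
  0 0 0 0 0
After step 2: ants at (2,0),(1,4)
  0 0 0 0 1
  0 0 0 0 1
  3 0 0 0 0
  0 0 0 0 0
  0 0 0 0 0
After step 3: ants at (1,0),(0,4)
  0 0 0 0 2
  1 0 0 0 0
  2 0 0 0 0
  0 0 0 0 0
  0 0 0 0 0

0 0 0 0 2
1 0 0 0 0
2 0 0 0 0
0 0 0 0 0
0 0 0 0 0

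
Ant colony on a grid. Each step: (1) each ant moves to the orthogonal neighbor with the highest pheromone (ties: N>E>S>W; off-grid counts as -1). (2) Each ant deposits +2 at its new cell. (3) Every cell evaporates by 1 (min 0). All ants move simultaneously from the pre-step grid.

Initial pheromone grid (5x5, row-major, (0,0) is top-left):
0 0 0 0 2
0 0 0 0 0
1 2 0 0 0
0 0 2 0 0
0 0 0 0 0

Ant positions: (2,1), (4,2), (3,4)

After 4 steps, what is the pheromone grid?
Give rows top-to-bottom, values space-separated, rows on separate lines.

After step 1: ants at (2,0),(3,2),(2,4)
  0 0 0 0 1
  0 0 0 0 0
  2 1 0 0 1
  0 0 3 0 0
  0 0 0 0 0
After step 2: ants at (2,1),(2,2),(1,4)
  0 0 0 0 0
  0 0 0 0 1
  1 2 1 0 0
  0 0 2 0 0
  0 0 0 0 0
After step 3: ants at (2,2),(3,2),(0,4)
  0 0 0 0 1
  0 0 0 0 0
  0 1 2 0 0
  0 0 3 0 0
  0 0 0 0 0
After step 4: ants at (3,2),(2,2),(1,4)
  0 0 0 0 0
  0 0 0 0 1
  0 0 3 0 0
  0 0 4 0 0
  0 0 0 0 0

0 0 0 0 0
0 0 0 0 1
0 0 3 0 0
0 0 4 0 0
0 0 0 0 0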